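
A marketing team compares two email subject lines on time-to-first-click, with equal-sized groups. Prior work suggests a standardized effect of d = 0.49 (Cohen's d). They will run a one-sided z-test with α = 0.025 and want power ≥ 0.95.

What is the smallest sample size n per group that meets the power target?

n = 109 per group

For power 0.95 need Φ(δ − z_{0.025}) = 0.95, so δ = z_{0.025} + z_{0.05} = 1.960 + 1.645 = 3.605.
δ = d·√(n/2) ⇒ n = 2(δ/d)² = 2 × (3.605 / 0.49)² = 108.24.
Rounding up, n = 109 per group.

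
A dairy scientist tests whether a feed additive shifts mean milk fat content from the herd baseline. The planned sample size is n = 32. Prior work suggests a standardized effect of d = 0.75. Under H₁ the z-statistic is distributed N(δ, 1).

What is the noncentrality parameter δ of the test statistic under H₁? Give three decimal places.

δ = d·√n = 0.75 × √32 = 4.2426

δ ≈ 4.243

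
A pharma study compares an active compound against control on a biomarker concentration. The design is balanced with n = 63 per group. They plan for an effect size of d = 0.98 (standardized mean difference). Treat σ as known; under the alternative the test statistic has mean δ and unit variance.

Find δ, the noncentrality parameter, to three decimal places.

The noncentrality parameter scales effect size by the design's sample-size factor: δ = d·√(n/2) = 0.98 × √(63/2) = 5.5002

δ ≈ 5.500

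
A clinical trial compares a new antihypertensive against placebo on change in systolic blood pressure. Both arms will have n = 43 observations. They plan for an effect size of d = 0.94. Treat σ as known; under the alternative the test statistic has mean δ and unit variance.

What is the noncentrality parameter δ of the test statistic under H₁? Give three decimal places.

δ = d·√(n/2) = 0.94 × √(43/2) = 4.3586

δ ≈ 4.359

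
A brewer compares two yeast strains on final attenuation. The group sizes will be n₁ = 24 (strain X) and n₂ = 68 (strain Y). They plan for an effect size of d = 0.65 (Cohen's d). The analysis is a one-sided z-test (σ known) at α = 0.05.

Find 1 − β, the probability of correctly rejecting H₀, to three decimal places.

Noncentrality parameter: δ = d / √(1/n₁ + 1/n₂) = 0.65 / √(1/24 + 1/68) = 2.7377
One-sided α = 0.05 → critical value z_{0.05} = 1.645.
Power = Φ(δ − 1.645) = Φ(1.093) = 0.8628.

Power ≈ 0.863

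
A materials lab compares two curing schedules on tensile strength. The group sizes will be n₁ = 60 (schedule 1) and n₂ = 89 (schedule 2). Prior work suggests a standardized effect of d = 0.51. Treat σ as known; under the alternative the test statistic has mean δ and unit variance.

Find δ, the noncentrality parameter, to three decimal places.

δ ≈ 3.053

The noncentrality parameter scales effect size by the design's sample-size factor: δ = d / √(1/n₁ + 1/n₂) = 0.51 / √(1/60 + 1/89) = 3.0531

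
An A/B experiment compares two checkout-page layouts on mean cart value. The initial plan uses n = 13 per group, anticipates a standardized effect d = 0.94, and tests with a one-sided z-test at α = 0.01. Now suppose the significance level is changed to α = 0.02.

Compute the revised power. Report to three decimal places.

Power ≈ 0.634

δ = d·√(n/2) = 0.94 × √(13/2) = 2.3965 (unchanged). New critical value: z_{0.02} = 2.054.
Revised power = P(Z > 2.054 − δ) = Φ(0.343) = 0.6341.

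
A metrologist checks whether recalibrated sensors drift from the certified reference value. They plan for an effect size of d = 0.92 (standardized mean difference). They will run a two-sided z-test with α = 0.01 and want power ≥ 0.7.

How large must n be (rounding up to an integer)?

For power 0.7 need Φ(δ − z_{0.005}) = 0.7, so δ = z_{0.005} + z_{0.30} = 2.576 + 0.524 = 3.100.
(For δ > 0 the lower-tail rejection region contributes negligibly to power, so the one-term inversion is standard.)
δ = d·√n ⇒ n = (δ/d)² = (3.100 / 0.92)² = 11.36.
Rounding up, n = 12.

n = 12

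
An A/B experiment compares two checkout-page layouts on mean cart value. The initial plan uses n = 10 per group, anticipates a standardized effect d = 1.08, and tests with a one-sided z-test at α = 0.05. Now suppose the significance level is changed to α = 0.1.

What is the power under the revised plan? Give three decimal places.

δ = d·√(n/2) = 1.08 × √(10/2) = 2.4150 (unchanged). New critical value: z_{0.1} = 1.282.
Revised power = P(Z > 1.282 − δ) = Φ(1.133) = 0.8715.

Power ≈ 0.871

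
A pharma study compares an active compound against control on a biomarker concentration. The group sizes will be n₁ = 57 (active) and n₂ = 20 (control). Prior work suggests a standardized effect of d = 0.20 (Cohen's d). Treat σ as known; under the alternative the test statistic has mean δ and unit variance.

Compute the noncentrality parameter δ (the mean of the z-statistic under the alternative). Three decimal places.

The noncentrality parameter scales effect size by the design's sample-size factor: δ = d / √(1/n₁ + 1/n₂) = 0.20 / √(1/57 + 1/20) = 0.7696

δ ≈ 0.770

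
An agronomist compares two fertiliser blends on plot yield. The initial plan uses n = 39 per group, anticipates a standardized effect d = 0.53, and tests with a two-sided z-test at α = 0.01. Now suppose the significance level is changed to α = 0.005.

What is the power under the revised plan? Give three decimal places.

δ = d·√(n/2) = 0.53 × √(39/2) = 2.3404 (unchanged). New critical value: z_{0.0025} = 2.807.
Revised power = Φ(δ − 2.807) + Φ(−δ − 2.807) = Φ(-0.467) + Φ(-5.147) = 0.3204 + 0.0000 = 0.3204.

Power ≈ 0.320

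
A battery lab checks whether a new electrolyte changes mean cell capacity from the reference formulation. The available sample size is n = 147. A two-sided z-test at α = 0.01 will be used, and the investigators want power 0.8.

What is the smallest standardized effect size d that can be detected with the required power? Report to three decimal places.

Required noncentrality: δ = z_{0.005} + z_{0.20} = 2.576 + 0.842 = 3.417.
(The second rejection-region term Φ(−δ − z_{α/2}) is negligible and dropped.)
δ = d·√n ⇒ d = δ/√n = 3.417/√147 = 0.2819.

d ≈ 0.282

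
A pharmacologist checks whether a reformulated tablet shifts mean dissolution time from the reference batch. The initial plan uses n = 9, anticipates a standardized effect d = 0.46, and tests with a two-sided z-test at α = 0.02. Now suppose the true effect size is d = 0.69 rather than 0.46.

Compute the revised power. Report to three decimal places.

Power ≈ 0.399

With d = 0.69: δ = d·√n = 0.69 × √9 = 2.0700. Critical value z_{0.01} = 2.326.
Revised power = Φ(δ − 2.326) + Φ(−δ − 2.326) = Φ(-0.256) + Φ(-4.396) = 0.3988 + 0.0000 = 0.3988.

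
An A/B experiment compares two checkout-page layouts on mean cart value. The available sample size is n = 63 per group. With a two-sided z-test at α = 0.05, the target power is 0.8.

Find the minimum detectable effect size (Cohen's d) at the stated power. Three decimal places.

d ≈ 0.499

Need Φ(δ − 1.960) = 0.8, so δ = 1.960 + 0.842 = 2.802.
(The second rejection-region term Φ(−δ − z_{α/2}) is negligible and dropped.)
δ = d·√(n/2) ⇒ d = δ/√(n/2) = 2.802/√(63/2) = 0.4992.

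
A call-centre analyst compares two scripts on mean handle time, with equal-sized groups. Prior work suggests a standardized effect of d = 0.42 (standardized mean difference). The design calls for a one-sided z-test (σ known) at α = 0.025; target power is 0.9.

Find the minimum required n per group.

n = 120 per group

Set Φ(δ − 1.960) = 0.9; then δ − 1.960 = Φ⁻¹(0.9) = 1.282, giving δ = 3.242.
δ = d·√(n/2) ⇒ n = 2(δ/d)² = 2 × (3.242 / 0.42)² = 119.13.
Rounding up, n = 120 per group.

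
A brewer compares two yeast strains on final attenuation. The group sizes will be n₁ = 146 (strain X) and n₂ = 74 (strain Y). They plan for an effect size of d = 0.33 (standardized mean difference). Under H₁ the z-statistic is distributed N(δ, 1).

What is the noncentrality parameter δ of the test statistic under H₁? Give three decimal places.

δ ≈ 2.313

δ = d / √(1/n₁ + 1/n₂) = 0.33 / √(1/146 + 1/74) = 2.3126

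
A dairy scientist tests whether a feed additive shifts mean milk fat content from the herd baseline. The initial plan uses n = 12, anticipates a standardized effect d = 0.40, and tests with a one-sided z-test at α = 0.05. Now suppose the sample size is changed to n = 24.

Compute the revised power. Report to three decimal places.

With n = 24: δ = d·√n = 0.40 × √24 = 1.9596. Critical value z_{0.05} = 1.645.
Revised power = Φ(δ − 1.645) = Φ(0.315) = 0.6235.

Power ≈ 0.624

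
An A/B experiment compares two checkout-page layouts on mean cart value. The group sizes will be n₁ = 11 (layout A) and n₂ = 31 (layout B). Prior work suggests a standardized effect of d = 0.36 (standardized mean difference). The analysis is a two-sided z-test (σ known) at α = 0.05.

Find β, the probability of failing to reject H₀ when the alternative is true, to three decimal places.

β ≈ 0.823

Noncentrality parameter: δ = d / √(1/n₁ + 1/n₂) = 0.36 / √(1/11 + 1/31) = 1.0258
Critical value for a two-sided test at α = 0.05: z_{α/2} = 1.960.
Power = Φ(δ − 1.960) + Φ(−δ − 1.960) = Φ(-0.934) + Φ(-2.986) = 0.1751 + 0.0014 = 0.1765.
Type II error: β = 1 − power = 1 − 0.1765 = 0.8235.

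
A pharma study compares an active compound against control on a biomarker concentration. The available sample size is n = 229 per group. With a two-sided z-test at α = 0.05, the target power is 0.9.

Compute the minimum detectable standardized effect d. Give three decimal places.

Required noncentrality: δ = z_{0.025} + z_{0.10} = 1.960 + 1.282 = 3.242.
(The second rejection-region term Φ(−δ − z_{α/2}) is negligible and dropped.)
δ = d·√(n/2) ⇒ d = δ/√(n/2) = 3.242/√(229/2) = 0.3029.

d ≈ 0.303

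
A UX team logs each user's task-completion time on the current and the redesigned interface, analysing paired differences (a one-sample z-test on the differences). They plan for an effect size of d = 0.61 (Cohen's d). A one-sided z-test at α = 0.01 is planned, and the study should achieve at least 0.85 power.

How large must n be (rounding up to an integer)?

n = 31

For power 0.85 need Φ(δ − z_{0.01}) = 0.85, so δ = z_{0.01} + z_{0.15} = 2.326 + 1.036 = 3.363.
δ = d·√n ⇒ n = (δ/d)² = (3.363 / 0.61)² = 30.39.
Rounding up, n = 31.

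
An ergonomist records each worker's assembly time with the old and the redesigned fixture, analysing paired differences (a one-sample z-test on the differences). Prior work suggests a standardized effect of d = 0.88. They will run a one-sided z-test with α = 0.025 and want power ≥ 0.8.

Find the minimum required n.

For power 0.8 need Φ(δ − z_{0.025}) = 0.8, so δ = z_{0.025} + z_{0.20} = 1.960 + 0.842 = 2.802.
δ = d·√n ⇒ n = (δ/d)² = (2.802 / 0.88)² = 10.14.
Round up to the next whole unit.

n = 11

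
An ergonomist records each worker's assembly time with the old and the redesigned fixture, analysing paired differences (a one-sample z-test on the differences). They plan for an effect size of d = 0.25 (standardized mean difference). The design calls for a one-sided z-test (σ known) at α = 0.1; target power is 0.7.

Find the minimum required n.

n = 53

Set Φ(δ − 1.282) = 0.7; then δ − 1.282 = Φ⁻¹(0.7) = 0.524, giving δ = 1.806.
δ = d·√n ⇒ n = (δ/d)² = (1.806 / 0.25)² = 52.18.
Rounding up, n = 53.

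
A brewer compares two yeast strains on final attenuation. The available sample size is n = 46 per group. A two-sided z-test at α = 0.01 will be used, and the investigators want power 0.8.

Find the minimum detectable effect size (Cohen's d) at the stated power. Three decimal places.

Required noncentrality: δ = z_{0.005} + z_{0.20} = 2.576 + 0.842 = 3.417.
(The second rejection-region term Φ(−δ − z_{α/2}) is negligible and dropped.)
δ = d·√(n/2) ⇒ d = δ/√(n/2) = 3.417/√(46/2) = 0.7126.

d ≈ 0.713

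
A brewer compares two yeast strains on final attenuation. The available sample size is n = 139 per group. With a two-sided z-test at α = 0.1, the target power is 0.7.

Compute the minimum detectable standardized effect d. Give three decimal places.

d ≈ 0.260

Need Φ(δ − 1.645) = 0.7, so δ = 1.645 + 0.524 = 2.169.
(Lower-tail contribution to power is negligible for δ > 0.)
δ = d·√(n/2) ⇒ d = δ/√(n/2) = 2.169/√(139/2) = 0.2602.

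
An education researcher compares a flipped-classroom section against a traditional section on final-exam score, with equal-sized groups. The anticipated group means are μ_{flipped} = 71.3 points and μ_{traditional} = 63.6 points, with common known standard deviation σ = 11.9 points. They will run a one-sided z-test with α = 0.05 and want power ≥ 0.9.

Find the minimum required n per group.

n = 41 per group

Standardized effect: d = |μ_{flipped} − μ_{traditional}| / σ = |71.3 − 63.6| / 11.9 = 0.6471
Set Φ(δ − 1.645) = 0.9; then δ − 1.645 = Φ⁻¹(0.9) = 1.282, giving δ = 2.926.
δ = d·√(n/2) ⇒ n = 2(δ/d)² = 2 × (2.926 / 0.6471)² = 40.91.
Rounding up, n = 41 per group.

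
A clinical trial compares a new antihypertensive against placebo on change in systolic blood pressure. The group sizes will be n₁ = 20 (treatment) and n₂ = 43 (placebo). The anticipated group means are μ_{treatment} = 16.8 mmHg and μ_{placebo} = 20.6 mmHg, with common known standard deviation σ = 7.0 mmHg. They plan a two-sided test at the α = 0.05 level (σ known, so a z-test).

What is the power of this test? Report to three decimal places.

Standardized effect: d = |μ_{treatment} − μ_{placebo}| / σ = |16.8 − 20.6| / 7.0 = 0.5429
Noncentrality parameter: δ = d / √(1/n₁ + 1/n₂) = 0.5429 / √(1/20 + 1/43) = 2.0057
Two-sided α = 0.05 → critical value z_{0.025} = 1.960.
Power = Φ(δ − 1.960) + Φ(−δ − 1.960) = Φ(0.046) + Φ(-3.966) = 0.5182 + 0.0000 = 0.5183.

Power ≈ 0.518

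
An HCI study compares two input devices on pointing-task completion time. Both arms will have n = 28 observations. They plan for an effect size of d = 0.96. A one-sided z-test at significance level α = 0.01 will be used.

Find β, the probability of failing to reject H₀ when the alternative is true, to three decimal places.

β ≈ 0.103

Noncentrality parameter: δ = d·√(n/2) = 0.96 × √(28/2) = 3.5920
Critical value for a one-sided test at α = 0.01: z_α = 2.326.
Power = P(Z > 2.326 − δ) = Φ(1.266) = 0.8972.
Type II error: β = 1 − power = 1 − 0.8972 = 0.1028.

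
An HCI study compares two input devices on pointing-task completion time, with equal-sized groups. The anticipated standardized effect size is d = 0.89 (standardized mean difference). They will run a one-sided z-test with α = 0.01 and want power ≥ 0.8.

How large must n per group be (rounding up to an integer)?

n = 26 per group

For power 0.8 need Φ(δ − z_{0.01}) = 0.8, so δ = z_{0.01} + z_{0.20} = 2.326 + 0.842 = 3.168.
δ = d·√(n/2) ⇒ n = 2(δ/d)² = 2 × (3.168 / 0.89)² = 25.34.
Round up to the next whole unit.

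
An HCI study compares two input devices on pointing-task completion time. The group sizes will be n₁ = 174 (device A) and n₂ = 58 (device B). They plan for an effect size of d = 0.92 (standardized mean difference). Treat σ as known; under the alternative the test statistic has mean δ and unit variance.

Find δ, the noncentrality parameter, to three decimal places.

The noncentrality parameter scales effect size by the design's sample-size factor: δ = d / √(1/n₁ + 1/n₂) = 0.92 / √(1/174 + 1/58) = 6.0678

δ ≈ 6.068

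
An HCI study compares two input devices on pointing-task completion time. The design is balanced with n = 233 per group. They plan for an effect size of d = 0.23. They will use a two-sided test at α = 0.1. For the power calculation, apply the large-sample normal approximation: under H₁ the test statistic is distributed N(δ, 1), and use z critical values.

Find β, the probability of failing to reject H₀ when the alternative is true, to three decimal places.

β ≈ 0.201

Noncentrality parameter: δ = d·√(n/2) = 0.23 × √(233/2) = 2.4825
Two-sided α = 0.1 → critical value z_{0.05} = 1.645.
Power = Φ(δ − 1.645) + Φ(−δ − 1.645) = Φ(0.838) + Φ(-4.127) = 0.7989 + 0.0000 = 0.7989.
Type II error: β = 1 − power = 1 − 0.7989 = 0.2011.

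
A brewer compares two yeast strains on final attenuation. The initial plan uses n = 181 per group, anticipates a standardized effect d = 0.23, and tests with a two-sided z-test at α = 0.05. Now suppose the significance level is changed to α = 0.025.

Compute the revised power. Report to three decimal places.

δ = d·√(n/2) = 0.23 × √(181/2) = 2.1880 (unchanged). New critical value: z_{0.0125} = 2.241.
Revised power = Φ(δ − 2.241) + Φ(−δ − 2.241) = Φ(-0.053) + Φ(-4.429) = 0.4787 + 0.0000 = 0.4787.

Power ≈ 0.479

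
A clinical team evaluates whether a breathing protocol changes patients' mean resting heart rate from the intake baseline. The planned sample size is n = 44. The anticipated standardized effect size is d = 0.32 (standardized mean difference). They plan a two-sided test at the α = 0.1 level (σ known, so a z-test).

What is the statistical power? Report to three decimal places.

Power ≈ 0.684

Noncentrality parameter: δ = d·√n = 0.32 × √44 = 2.1226
Critical value for a two-sided test at α = 0.1: z_{α/2} = 1.645.
Power = Φ(δ − 1.645) + Φ(−δ − 1.645) = Φ(0.478) + Φ(-3.767) = 0.6836 + 0.0001 = 0.6837.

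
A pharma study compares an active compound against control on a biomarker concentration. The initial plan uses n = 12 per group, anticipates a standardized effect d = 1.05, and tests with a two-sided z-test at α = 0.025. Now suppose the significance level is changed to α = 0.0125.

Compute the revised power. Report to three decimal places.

δ = d·√(n/2) = 1.05 × √(12/2) = 2.5720 (unchanged). New critical value: z_{0.0063} = 2.498.
Revised power = Φ(δ − 2.498) + Φ(−δ − 2.498) = Φ(0.074) + Φ(-5.070) = 0.5296 + 0.0000 = 0.5296.

Power ≈ 0.530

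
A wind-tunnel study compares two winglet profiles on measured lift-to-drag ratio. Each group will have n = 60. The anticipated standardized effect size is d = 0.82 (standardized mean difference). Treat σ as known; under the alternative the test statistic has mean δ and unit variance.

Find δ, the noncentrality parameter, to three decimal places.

δ ≈ 4.491

The noncentrality parameter scales effect size by the design's sample-size factor: δ = d·√(n/2) = 0.82 × √(60/2) = 4.4913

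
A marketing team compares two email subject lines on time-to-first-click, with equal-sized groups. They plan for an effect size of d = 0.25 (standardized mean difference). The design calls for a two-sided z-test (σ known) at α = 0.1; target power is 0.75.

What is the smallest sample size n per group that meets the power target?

n = 173 per group

For power 0.75 need Φ(δ − z_{0.05}) = 0.75, so δ = z_{0.05} + z_{0.25} = 1.645 + 0.674 = 2.319.
(Ignoring the negligible lower-tail rejection probability gives the usual closed-form inversion.)
δ = d·√(n/2) ⇒ n = 2(δ/d)² = 2 × (2.319 / 0.25)² = 172.14.
Round up to the next whole unit.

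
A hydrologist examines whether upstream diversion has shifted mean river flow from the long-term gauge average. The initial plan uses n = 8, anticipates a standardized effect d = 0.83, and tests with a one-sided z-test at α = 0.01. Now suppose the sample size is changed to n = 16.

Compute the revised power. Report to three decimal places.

With n = 16: δ = d·√n = 0.83 × √16 = 3.3200. Critical value z_{0.01} = 2.326.
Revised power = Φ(δ − 2.326) = Φ(0.994) = 0.8398.

Power ≈ 0.840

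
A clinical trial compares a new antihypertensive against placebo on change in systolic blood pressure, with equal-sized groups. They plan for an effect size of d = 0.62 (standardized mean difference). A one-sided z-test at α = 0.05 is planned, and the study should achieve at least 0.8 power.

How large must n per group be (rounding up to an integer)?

n = 33 per group

For power 0.8 need Φ(δ − z_{0.05}) = 0.8, so δ = z_{0.05} + z_{0.20} = 1.645 + 0.842 = 2.486.
δ = d·√(n/2) ⇒ n = 2(δ/d)² = 2 × (2.486 / 0.62)² = 32.17.
Rounding up, n = 33 per group.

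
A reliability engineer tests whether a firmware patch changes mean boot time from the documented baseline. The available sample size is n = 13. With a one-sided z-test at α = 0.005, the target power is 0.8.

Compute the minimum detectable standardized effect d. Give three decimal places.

Need Φ(δ − 2.576) = 0.8, so δ = 2.576 + 0.842 = 3.417.
δ = d·√n ⇒ d = δ/√n = 3.417/√13 = 0.9478.

d ≈ 0.948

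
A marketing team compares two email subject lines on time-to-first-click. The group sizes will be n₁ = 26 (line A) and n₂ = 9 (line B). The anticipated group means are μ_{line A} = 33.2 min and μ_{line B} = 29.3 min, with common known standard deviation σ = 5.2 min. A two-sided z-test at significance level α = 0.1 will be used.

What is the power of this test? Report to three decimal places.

Standardized effect: d = |μ_{line A} − μ_{line B}| / σ = |33.2 − 29.3| / 5.2 = 0.7500
Noncentrality parameter: λ = d / √(1/n₁ + 1/n₂) = 0.7500 / √(1/26 + 1/9) = 1.9393
Critical value for a two-sided test at α = 0.1: z_{α/2} = 1.645.
Power = Φ(λ − 1.645) + Φ(−λ − 1.645) = Φ(0.294) + Φ(-3.584) = 0.6158 + 0.0002 = 0.6159.

Power ≈ 0.616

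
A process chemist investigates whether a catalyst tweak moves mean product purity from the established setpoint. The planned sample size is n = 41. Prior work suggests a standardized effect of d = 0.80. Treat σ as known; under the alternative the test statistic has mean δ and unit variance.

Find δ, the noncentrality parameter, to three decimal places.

The noncentrality parameter scales effect size by the design's sample-size factor: δ = d·√n = 0.80 × √41 = 5.1225

δ ≈ 5.122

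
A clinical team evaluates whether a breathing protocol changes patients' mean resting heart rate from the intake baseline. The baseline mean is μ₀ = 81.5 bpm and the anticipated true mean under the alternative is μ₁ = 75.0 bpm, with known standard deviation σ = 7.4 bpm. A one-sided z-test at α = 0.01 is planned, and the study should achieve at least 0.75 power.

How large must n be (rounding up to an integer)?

n = 12

Standardized effect: d = |μ₁ − μ₀| / σ = |75.0 − 81.5| / 7.4 = 0.8784
For power 0.75 need Φ(δ − z_{0.01}) = 0.75, so δ = z_{0.01} + z_{0.25} = 2.326 + 0.674 = 3.001.
δ = d·√n ⇒ n = (δ/d)² = (3.001 / 0.8784)² = 11.67.
Rounding up, n = 12.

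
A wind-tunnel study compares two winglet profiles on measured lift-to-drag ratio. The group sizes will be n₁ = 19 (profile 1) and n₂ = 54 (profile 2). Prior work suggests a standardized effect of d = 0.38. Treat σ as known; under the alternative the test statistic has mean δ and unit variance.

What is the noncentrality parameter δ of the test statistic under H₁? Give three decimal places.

The noncentrality parameter scales effect size by the design's sample-size factor: δ = d / √(1/n₁ + 1/n₂) = 0.38 / √(1/19 + 1/54) = 1.4246

δ ≈ 1.425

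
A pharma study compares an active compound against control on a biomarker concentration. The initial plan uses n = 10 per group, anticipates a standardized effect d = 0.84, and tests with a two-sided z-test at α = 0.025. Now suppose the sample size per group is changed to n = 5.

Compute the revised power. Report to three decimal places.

With n = 5 per group: δ = d·√(n/2) = 0.84 × √(5/2) = 1.3282. Critical value z_{0.0125} = 2.241.
Revised power = Φ(δ − 2.241) + Φ(−δ − 2.241) = Φ(-0.913) + Φ(-3.570) = 0.1806 + 0.0002 = 0.1807.

Power ≈ 0.181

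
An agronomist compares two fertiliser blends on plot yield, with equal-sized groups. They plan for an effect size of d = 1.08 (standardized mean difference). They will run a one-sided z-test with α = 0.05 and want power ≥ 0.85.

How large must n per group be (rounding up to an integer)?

n = 13 per group

For power 0.85 need Φ(δ − z_{0.05}) = 0.85, so δ = z_{0.05} + z_{0.15} = 1.645 + 1.036 = 2.681.
δ = d·√(n/2) ⇒ n = 2(δ/d)² = 2 × (2.681 / 1.08)² = 12.33.
Rounding up, n = 13 per group.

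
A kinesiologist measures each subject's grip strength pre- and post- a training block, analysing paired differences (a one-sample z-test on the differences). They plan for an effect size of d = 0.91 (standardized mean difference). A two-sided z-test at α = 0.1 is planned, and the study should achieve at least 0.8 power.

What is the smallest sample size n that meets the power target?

n = 8

Set Φ(δ − 1.645) = 0.8; then δ − 1.645 = Φ⁻¹(0.8) = 0.842, giving δ = 2.486.
(For δ > 0 the lower-tail rejection region contributes negligibly to power, so the one-term inversion is standard.)
δ = d·√n ⇒ n = (δ/d)² = (2.486 / 0.91)² = 7.47.
Round up to the next whole unit.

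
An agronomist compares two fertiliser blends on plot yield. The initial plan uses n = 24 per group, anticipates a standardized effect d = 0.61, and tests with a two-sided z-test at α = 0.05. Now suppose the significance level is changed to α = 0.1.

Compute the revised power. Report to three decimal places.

Power ≈ 0.680

δ = d·√(n/2) = 0.61 × √(24/2) = 2.1131 (unchanged). New critical value: z_{0.05} = 1.645.
Revised power = Φ(δ − 1.645) + Φ(−δ − 1.645) = Φ(0.468) + Φ(-3.758) = 0.6802 + 0.0001 = 0.6803.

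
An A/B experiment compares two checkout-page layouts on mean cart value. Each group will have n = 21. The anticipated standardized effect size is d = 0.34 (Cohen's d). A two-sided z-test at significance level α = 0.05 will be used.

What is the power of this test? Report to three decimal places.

Power ≈ 0.196

Noncentrality parameter: λ = d·√(n/2) = 0.34 × √(21/2) = 1.1017
Critical value for a two-sided test at α = 0.05: z_{α/2} = 1.960.
Power = Φ(λ − 1.960) + Φ(−λ − 1.960) = Φ(-0.858) + Φ(-3.062) = 0.1954 + 0.0011 = 0.1965.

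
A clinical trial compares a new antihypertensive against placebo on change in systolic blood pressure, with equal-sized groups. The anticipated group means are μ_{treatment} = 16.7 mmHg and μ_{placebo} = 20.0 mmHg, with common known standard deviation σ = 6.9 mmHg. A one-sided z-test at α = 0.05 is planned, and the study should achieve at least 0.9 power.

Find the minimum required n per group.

n = 75 per group

Standardized effect: d = |μ_{treatment} − μ_{placebo}| / σ = |16.7 − 20.0| / 6.9 = 0.4783
For power 0.9 need Φ(δ − z_{0.05}) = 0.9, so δ = z_{0.05} + z_{0.10} = 1.645 + 1.282 = 2.926.
δ = d·√(n/2) ⇒ n = 2(δ/d)² = 2 × (2.926 / 0.4783)² = 74.88.
Round up to the next whole unit.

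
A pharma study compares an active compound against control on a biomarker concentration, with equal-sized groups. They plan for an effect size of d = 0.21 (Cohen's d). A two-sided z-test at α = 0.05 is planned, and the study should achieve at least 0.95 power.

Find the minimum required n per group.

For power 0.95 need Φ(δ − z_{0.025}) = 0.95, so δ = z_{0.025} + z_{0.05} = 1.960 + 1.645 = 3.605.
(The Φ(−δ − z_{α/2}) term is vanishingly small for δ > 0 and is dropped in the standard sample-size formula.)
δ = d·√(n/2) ⇒ n = 2(δ/d)² = 2 × (3.605 / 0.21)² = 589.33.
Rounding up, n = 590 per group.

n = 590 per group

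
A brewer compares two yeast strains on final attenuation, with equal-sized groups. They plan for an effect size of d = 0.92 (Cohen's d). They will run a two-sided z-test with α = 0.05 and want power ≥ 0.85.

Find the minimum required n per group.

For power 0.85 need Φ(δ − z_{0.025}) = 0.85, so δ = z_{0.025} + z_{0.15} = 1.960 + 1.036 = 2.996.
(The Φ(−δ − z_{α/2}) term is vanishingly small for δ > 0 and is dropped in the standard sample-size formula.)
δ = d·√(n/2) ⇒ n = 2(δ/d)² = 2 × (2.996 / 0.92)² = 21.22.
Round up to the next whole unit.

n = 22 per group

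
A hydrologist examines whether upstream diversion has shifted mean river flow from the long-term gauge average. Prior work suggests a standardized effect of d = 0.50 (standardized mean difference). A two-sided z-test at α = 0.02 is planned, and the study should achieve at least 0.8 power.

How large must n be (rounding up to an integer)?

n = 41

Set Φ(δ − 2.326) = 0.8; then δ − 2.326 = Φ⁻¹(0.8) = 0.842, giving δ = 3.168.
(Ignoring the negligible lower-tail rejection probability gives the usual closed-form inversion.)
δ = d·√n ⇒ n = (δ/d)² = (3.168 / 0.50)² = 40.14.
Rounding up, n = 41.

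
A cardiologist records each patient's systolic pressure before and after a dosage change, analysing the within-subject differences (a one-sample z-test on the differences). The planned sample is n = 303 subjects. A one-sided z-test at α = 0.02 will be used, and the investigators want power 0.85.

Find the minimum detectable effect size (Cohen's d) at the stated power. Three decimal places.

d ≈ 0.178

Need Φ(δ − 2.054) = 0.85, so δ = 2.054 + 1.036 = 3.090.
δ = d·√n ⇒ d = δ/√n = 3.090/√303 = 0.1775.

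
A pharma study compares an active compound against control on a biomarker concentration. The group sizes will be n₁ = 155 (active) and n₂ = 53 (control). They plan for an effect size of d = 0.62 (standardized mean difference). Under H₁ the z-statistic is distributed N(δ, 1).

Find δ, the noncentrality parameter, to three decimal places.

δ = d / √(1/n₁ + 1/n₂) = 0.62 / √(1/155 + 1/53) = 3.8964

δ ≈ 3.896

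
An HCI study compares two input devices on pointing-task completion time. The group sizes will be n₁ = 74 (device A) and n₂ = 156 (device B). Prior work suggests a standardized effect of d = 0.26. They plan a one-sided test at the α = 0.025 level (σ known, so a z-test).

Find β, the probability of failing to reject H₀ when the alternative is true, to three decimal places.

Noncentrality parameter: δ = d / √(1/n₁ + 1/n₂) = 0.26 / √(1/74 + 1/156) = 1.8420
One-sided α = 0.025 → critical value z_{0.025} = 1.960.
Power = Φ(δ − 1.960) = Φ(-0.118) = 0.4530.
Type II error: β = 1 − power = 1 − 0.4530 = 0.5470.

β ≈ 0.547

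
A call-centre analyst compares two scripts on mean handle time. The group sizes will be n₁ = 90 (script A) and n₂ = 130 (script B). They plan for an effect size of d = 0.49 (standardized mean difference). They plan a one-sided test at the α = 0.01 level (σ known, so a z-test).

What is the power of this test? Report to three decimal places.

Power ≈ 0.894

Noncentrality parameter: δ = d / √(1/n₁ + 1/n₂) = 0.49 / √(1/90 + 1/130) = 3.5734
One-sided α = 0.01 → critical value z_{0.01} = 2.326.
Power = Φ(δ − 2.326) = Φ(1.247) = 0.8938.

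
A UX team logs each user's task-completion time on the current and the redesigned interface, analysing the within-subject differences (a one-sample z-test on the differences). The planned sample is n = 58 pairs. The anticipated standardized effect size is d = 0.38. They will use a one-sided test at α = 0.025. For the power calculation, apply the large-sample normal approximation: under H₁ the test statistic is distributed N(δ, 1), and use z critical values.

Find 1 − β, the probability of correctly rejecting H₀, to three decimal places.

Noncentrality parameter: δ = d·√n = 0.38 × √58 = 2.8940
One-sided α = 0.025 → critical value z_{0.025} = 1.960.
Power = P(Z > 1.960 − δ) = Φ(0.934) = 0.8249.

Power ≈ 0.825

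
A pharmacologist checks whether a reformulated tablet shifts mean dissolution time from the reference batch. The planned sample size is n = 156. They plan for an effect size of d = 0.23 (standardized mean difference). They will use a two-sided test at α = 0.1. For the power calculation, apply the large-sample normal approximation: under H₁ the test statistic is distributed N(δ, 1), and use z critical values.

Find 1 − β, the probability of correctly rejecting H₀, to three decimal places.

Power ≈ 0.890

Noncentrality parameter: δ = d·√n = 0.23 × √156 = 2.8727
Two-sided α = 0.1 → critical value z_{0.05} = 1.645.
Power = Φ(δ − 1.645) + Φ(−δ − 1.645) = Φ(1.228) + Φ(-4.518) = 0.8902 + 0.0000 = 0.8903.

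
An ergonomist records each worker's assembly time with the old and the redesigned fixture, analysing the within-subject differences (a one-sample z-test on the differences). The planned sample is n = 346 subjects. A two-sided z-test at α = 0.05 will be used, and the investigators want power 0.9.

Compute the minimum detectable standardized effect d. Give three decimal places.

Required noncentrality: δ = z_{0.025} + z_{0.10} = 1.960 + 1.282 = 3.242.
(Lower-tail contribution to power is negligible for δ > 0.)
δ = d·√n ⇒ d = δ/√n = 3.242/√346 = 0.1743.

d ≈ 0.174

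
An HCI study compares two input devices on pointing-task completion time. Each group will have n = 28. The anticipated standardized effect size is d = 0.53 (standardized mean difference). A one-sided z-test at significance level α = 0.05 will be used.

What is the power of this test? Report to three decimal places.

Power ≈ 0.632

Noncentrality parameter: δ = d·√(n/2) = 0.53 × √(28/2) = 1.9831
Critical value for a one-sided test at α = 0.05: z_α = 1.645.
Power = Φ(δ − 1.645) = Φ(0.338) = 0.6324.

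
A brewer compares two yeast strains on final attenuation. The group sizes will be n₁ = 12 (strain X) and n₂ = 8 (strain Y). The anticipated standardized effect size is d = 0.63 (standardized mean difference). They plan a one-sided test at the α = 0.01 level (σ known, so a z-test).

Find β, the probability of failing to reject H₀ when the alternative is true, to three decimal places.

Noncentrality parameter: δ = d / √(1/n₁ + 1/n₂) = 0.63 / √(1/12 + 1/8) = 1.3803
Critical value for a one-sided test at α = 0.01: z_α = 2.326.
Power = P(Z > 2.326 − δ) = Φ(-0.946) = 0.1721.
Type II error: β = 1 − power = 1 − 0.1721 = 0.8279.

β ≈ 0.828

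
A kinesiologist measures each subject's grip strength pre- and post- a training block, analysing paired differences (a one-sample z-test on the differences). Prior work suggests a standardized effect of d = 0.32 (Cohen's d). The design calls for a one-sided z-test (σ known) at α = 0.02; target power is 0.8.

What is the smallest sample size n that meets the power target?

n = 82

Set Φ(δ − 2.054) = 0.8; then δ − 2.054 = Φ⁻¹(0.8) = 0.842, giving δ = 2.895.
δ = d·√n ⇒ n = (δ/d)² = (2.895 / 0.32)² = 81.87.
Rounding up, n = 82.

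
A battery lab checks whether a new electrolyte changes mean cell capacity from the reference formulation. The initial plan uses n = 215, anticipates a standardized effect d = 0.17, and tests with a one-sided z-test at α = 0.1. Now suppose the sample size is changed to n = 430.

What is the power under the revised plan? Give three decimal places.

Power ≈ 0.988

With n = 430: δ = d·√n = 0.17 × √430 = 3.5252. Critical value z_{0.1} = 1.282.
Revised power = P(Z > 1.282 − δ) = Φ(2.244) = 0.9876.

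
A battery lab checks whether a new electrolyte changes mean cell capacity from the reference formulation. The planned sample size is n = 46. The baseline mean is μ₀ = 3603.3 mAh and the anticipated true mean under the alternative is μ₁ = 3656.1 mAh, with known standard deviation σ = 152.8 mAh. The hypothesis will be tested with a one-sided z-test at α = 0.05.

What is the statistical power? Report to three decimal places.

Power ≈ 0.758

Standardized effect: d = |μ₁ − μ₀| / σ = |3656.1 − 3603.3| / 152.8 = 0.3455
Noncentrality parameter: δ = d·√n = 0.3455 × √46 = 2.3436
Critical value for a one-sided test at α = 0.05: z_α = 1.645.
Power = P(Z > 1.645 − δ) = Φ(0.699) = 0.7577.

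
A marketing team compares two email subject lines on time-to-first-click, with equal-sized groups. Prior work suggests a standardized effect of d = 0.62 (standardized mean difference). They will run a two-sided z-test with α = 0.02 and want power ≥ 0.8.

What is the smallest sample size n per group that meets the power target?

For power 0.8 need Φ(δ − z_{0.01}) = 0.8, so δ = z_{0.01} + z_{0.20} = 2.326 + 0.842 = 3.168.
(The Φ(−δ − z_{α/2}) term is vanishingly small for δ > 0 and is dropped in the standard sample-size formula.)
δ = d·√(n/2) ⇒ n = 2(δ/d)² = 2 × (3.168 / 0.62)² = 52.22.
Round up to the next whole unit.

n = 53 per group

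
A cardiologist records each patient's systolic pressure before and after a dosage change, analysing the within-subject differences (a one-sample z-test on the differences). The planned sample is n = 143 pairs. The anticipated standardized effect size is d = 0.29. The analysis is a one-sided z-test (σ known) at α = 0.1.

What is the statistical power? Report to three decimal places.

Noncentrality parameter: δ = d·√n = 0.29 × √143 = 3.4679
Critical value for a one-sided test at α = 0.1: z_α = 1.282.
Power = P(Z > 1.282 − δ) = Φ(2.186) = 0.9856.

Power ≈ 0.986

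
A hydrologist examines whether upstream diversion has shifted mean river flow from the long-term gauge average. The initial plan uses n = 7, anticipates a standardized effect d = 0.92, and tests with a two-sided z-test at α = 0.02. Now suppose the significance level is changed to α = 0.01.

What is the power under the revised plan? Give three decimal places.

Power ≈ 0.444

δ = d·√n = 0.92 × √7 = 2.4341 (unchanged). New critical value: z_{0.005} = 2.576.
Revised power = Φ(δ − 2.576) + Φ(−δ − 2.576) = Φ(-0.142) + Φ(-5.010) = 0.4436 + 0.0000 = 0.4436.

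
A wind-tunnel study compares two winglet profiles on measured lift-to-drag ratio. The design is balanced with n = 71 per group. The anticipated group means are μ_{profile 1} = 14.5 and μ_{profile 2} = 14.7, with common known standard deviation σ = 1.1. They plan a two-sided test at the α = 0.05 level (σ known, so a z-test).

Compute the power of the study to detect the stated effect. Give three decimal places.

Power ≈ 0.192

Standardized effect: d = |μ_{profile 1} − μ_{profile 2}| / σ = |14.5 − 14.7| / 1.1 = 0.1818
Noncentrality parameter: δ = d·√(n/2) = 0.1818 × √(71/2) = 1.0833
Critical value for a two-sided test at α = 0.05: z_{α/2} = 1.960.
Power = Φ(δ − 1.960) + Φ(−δ − 1.960) = Φ(-0.877) + Φ(-3.043) = 0.1903 + 0.0012 = 0.1915.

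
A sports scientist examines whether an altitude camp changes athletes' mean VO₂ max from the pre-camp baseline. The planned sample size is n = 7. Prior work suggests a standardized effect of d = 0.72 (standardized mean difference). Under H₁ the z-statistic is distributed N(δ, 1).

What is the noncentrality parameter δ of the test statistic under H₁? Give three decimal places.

The noncentrality parameter scales effect size by the design's sample-size factor: δ = d·√n = 0.72 × √7 = 1.9049

δ ≈ 1.905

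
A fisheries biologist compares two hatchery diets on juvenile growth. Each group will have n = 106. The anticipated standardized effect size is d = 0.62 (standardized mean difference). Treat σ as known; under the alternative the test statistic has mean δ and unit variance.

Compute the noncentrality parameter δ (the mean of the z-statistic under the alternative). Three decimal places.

δ = d·√(n/2) = 0.62 × √(106/2) = 4.5137

δ ≈ 4.514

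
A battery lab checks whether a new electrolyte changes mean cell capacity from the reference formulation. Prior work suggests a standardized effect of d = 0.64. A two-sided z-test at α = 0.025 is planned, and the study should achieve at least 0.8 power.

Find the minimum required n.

For power 0.8 need Φ(δ − z_{0.0125}) = 0.8, so δ = z_{0.0125} + z_{0.20} = 2.241 + 0.842 = 3.083.
(The Φ(−δ − z_{α/2}) term is vanishingly small for δ > 0 and is dropped in the standard sample-size formula.)
δ = d·√n ⇒ n = (δ/d)² = (3.083 / 0.64)² = 23.21.
Round up to the next whole unit.

n = 24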